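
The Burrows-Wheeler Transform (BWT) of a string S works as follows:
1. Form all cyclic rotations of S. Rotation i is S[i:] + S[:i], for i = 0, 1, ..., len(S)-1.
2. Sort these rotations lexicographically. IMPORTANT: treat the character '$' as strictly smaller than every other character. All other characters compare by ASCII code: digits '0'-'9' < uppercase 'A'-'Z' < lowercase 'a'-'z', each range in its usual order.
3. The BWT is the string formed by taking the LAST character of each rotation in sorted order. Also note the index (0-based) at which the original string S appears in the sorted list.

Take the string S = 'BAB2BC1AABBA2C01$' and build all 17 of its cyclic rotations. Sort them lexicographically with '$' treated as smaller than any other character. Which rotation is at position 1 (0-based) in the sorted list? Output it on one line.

All 17 rotations (rotation i = S[i:]+S[:i]):
  rot[0] = BAB2BC1AABBA2C01$
  rot[1] = AB2BC1AABBA2C01$B
  rot[2] = B2BC1AABBA2C01$BA
  rot[3] = 2BC1AABBA2C01$BAB
  rot[4] = BC1AABBA2C01$BAB2
  rot[5] = C1AABBA2C01$BAB2B
  rot[6] = 1AABBA2C01$BAB2BC
  rot[7] = AABBA2C01$BAB2BC1
  rot[8] = ABBA2C01$BAB2BC1A
  rot[9] = BBA2C01$BAB2BC1AA
  rot[10] = BA2C01$BAB2BC1AAB
  rot[11] = A2C01$BAB2BC1AABB
  rot[12] = 2C01$BAB2BC1AABBA
  rot[13] = C01$BAB2BC1AABBA2
  rot[14] = 01$BAB2BC1AABBA2C
  rot[15] = 1$BAB2BC1AABBA2C0
  rot[16] = $BAB2BC1AABBA2C01
Sorted (with $ < everything):
  sorted[0] = $BAB2BC1AABBA2C01
  sorted[1] = 01$BAB2BC1AABBA2C
  sorted[2] = 1$BAB2BC1AABBA2C0
  sorted[3] = 1AABBA2C01$BAB2BC
  sorted[4] = 2BC1AABBA2C01$BAB
  sorted[5] = 2C01$BAB2BC1AABBA
  sorted[6] = A2C01$BAB2BC1AABB
  sorted[7] = AABBA2C01$BAB2BC1
  sorted[8] = AB2BC1AABBA2C01$B
  sorted[9] = ABBA2C01$BAB2BC1A
  sorted[10] = B2BC1AABBA2C01$BA
  sorted[11] = BA2C01$BAB2BC1AAB
  sorted[12] = BAB2BC1AABBA2C01$
  sorted[13] = BBA2C01$BAB2BC1AA
  sorted[14] = BC1AABBA2C01$BAB2
  sorted[15] = C01$BAB2BC1AABBA2
  sorted[16] = C1AABBA2C01$BAB2B
sorted[1] = 01$BAB2BC1AABBA2C

Answer: 01$BAB2BC1AABBA2C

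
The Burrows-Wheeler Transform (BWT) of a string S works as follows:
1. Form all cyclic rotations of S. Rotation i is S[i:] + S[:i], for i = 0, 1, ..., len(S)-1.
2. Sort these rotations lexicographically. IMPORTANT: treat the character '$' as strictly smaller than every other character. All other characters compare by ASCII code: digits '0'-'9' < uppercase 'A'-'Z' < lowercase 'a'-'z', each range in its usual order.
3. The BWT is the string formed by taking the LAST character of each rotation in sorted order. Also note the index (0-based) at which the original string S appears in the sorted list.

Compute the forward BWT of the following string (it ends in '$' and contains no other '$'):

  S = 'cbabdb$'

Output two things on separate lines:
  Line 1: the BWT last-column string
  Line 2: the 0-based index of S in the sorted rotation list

All 7 rotations (rotation i = S[i:]+S[:i]):
  rot[0] = cbabdb$
  rot[1] = babdb$c
  rot[2] = abdb$cb
  rot[3] = bdb$cba
  rot[4] = db$cbab
  rot[5] = b$cbabd
  rot[6] = $cbabdb
Sorted (with $ < everything):
  sorted[0] = $cbabdb  (last char: 'b')
  sorted[1] = abdb$cb  (last char: 'b')
  sorted[2] = b$cbabd  (last char: 'd')
  sorted[3] = babdb$c  (last char: 'c')
  sorted[4] = bdb$cba  (last char: 'a')
  sorted[5] = cbabdb$  (last char: '$')
  sorted[6] = db$cbab  (last char: 'b')
Last column: bbdca$b
Original string S is at sorted index 5

Answer: bbdca$b
5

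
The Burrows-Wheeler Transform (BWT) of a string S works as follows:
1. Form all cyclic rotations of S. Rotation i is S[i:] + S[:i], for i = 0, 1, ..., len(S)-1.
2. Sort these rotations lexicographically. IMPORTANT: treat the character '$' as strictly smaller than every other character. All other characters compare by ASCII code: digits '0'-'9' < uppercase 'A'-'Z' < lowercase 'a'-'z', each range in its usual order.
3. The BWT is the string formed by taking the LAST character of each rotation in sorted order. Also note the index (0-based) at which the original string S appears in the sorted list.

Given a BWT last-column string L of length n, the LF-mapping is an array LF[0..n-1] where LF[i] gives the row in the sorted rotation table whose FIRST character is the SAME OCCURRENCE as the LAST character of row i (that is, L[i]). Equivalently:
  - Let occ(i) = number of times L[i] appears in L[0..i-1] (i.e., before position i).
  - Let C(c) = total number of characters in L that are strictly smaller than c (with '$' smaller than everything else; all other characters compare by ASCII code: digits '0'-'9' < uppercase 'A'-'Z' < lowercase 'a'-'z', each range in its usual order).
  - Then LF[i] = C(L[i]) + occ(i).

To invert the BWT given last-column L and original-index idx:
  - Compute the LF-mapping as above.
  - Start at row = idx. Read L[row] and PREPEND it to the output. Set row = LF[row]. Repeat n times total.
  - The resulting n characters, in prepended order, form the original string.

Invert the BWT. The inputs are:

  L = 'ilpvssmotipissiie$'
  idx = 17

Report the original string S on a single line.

LF mapping: 2 7 10 17 12 13 8 9 16 3 11 4 14 15 5 6 1 0
Walk LF starting at row 17, prepending L[row]:
  step 1: row=17, L[17]='$', prepend. Next row=LF[17]=0
  step 2: row=0, L[0]='i', prepend. Next row=LF[0]=2
  step 3: row=2, L[2]='p', prepend. Next row=LF[2]=10
  step 4: row=10, L[10]='p', prepend. Next row=LF[10]=11
  step 5: row=11, L[11]='i', prepend. Next row=LF[11]=4
  step 6: row=4, L[4]='s', prepend. Next row=LF[4]=12
  step 7: row=12, L[12]='s', prepend. Next row=LF[12]=14
  step 8: row=14, L[14]='i', prepend. Next row=LF[14]=5
  step 9: row=5, L[5]='s', prepend. Next row=LF[5]=13
  step 10: row=13, L[13]='s', prepend. Next row=LF[13]=15
  step 11: row=15, L[15]='i', prepend. Next row=LF[15]=6
  step 12: row=6, L[6]='m', prepend. Next row=LF[6]=8
  step 13: row=8, L[8]='t', prepend. Next row=LF[8]=16
  step 14: row=16, L[16]='e', prepend. Next row=LF[16]=1
  step 15: row=1, L[1]='l', prepend. Next row=LF[1]=7
  step 16: row=7, L[7]='o', prepend. Next row=LF[7]=9
  step 17: row=9, L[9]='i', prepend. Next row=LF[9]=3
  step 18: row=3, L[3]='v', prepend. Next row=LF[3]=17
Reversed output: violetmississippi$

Answer: violetmississippi$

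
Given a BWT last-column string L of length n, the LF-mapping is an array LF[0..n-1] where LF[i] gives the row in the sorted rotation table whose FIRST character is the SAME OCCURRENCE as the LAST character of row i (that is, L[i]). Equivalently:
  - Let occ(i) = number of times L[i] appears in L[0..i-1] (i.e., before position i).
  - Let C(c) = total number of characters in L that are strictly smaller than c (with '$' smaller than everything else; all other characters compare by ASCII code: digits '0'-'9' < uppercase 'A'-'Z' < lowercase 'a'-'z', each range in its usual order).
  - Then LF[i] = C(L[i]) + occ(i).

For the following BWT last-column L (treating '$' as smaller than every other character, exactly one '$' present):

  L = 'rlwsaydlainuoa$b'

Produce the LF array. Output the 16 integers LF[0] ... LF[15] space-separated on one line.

Answer: 11 7 14 12 1 15 5 8 2 6 9 13 10 3 0 4

Derivation:
Char counts: '$':1, 'a':3, 'b':1, 'd':1, 'i':1, 'l':2, 'n':1, 'o':1, 'r':1, 's':1, 'u':1, 'w':1, 'y':1
C (first-col start): C('$')=0, C('a')=1, C('b')=4, C('d')=5, C('i')=6, C('l')=7, C('n')=9, C('o')=10, C('r')=11, C('s')=12, C('u')=13, C('w')=14, C('y')=15
L[0]='r': occ=0, LF[0]=C('r')+0=11+0=11
L[1]='l': occ=0, LF[1]=C('l')+0=7+0=7
L[2]='w': occ=0, LF[2]=C('w')+0=14+0=14
L[3]='s': occ=0, LF[3]=C('s')+0=12+0=12
L[4]='a': occ=0, LF[4]=C('a')+0=1+0=1
L[5]='y': occ=0, LF[5]=C('y')+0=15+0=15
L[6]='d': occ=0, LF[6]=C('d')+0=5+0=5
L[7]='l': occ=1, LF[7]=C('l')+1=7+1=8
L[8]='a': occ=1, LF[8]=C('a')+1=1+1=2
L[9]='i': occ=0, LF[9]=C('i')+0=6+0=6
L[10]='n': occ=0, LF[10]=C('n')+0=9+0=9
L[11]='u': occ=0, LF[11]=C('u')+0=13+0=13
L[12]='o': occ=0, LF[12]=C('o')+0=10+0=10
L[13]='a': occ=2, LF[13]=C('a')+2=1+2=3
L[14]='$': occ=0, LF[14]=C('$')+0=0+0=0
L[15]='b': occ=0, LF[15]=C('b')+0=4+0=4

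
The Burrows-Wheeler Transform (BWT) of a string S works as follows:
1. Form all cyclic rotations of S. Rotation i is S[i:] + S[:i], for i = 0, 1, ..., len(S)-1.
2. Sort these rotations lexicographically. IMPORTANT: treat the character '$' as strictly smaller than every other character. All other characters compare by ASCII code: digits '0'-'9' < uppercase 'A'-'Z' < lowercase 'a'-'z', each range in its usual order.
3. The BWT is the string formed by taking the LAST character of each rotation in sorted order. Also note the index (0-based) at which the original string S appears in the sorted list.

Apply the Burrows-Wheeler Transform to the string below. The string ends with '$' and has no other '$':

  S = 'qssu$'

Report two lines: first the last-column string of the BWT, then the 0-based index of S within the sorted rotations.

Answer: u$qss
1

Derivation:
All 5 rotations (rotation i = S[i:]+S[:i]):
  rot[0] = qssu$
  rot[1] = ssu$q
  rot[2] = su$qs
  rot[3] = u$qss
  rot[4] = $qssu
Sorted (with $ < everything):
  sorted[0] = $qssu  (last char: 'u')
  sorted[1] = qssu$  (last char: '$')
  sorted[2] = ssu$q  (last char: 'q')
  sorted[3] = su$qs  (last char: 's')
  sorted[4] = u$qss  (last char: 's')
Last column: u$qss
Original string S is at sorted index 1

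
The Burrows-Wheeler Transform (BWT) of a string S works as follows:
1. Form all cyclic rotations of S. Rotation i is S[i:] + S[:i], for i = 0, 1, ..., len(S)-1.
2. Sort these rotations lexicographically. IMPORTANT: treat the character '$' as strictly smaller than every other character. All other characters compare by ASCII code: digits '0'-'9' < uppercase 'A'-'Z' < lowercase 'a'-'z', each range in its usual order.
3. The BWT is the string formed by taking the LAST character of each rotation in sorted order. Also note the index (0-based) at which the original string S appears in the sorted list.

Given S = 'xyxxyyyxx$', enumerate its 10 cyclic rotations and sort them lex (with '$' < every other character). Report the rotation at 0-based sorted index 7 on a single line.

Answer: yxxyyyxx$x

Derivation:
All 10 rotations (rotation i = S[i:]+S[:i]):
  rot[0] = xyxxyyyxx$
  rot[1] = yxxyyyxx$x
  rot[2] = xxyyyxx$xy
  rot[3] = xyyyxx$xyx
  rot[4] = yyyxx$xyxx
  rot[5] = yyxx$xyxxy
  rot[6] = yxx$xyxxyy
  rot[7] = xx$xyxxyyy
  rot[8] = x$xyxxyyyx
  rot[9] = $xyxxyyyxx
Sorted (with $ < everything):
  sorted[0] = $xyxxyyyxx
  sorted[1] = x$xyxxyyyx
  sorted[2] = xx$xyxxyyy
  sorted[3] = xxyyyxx$xy
  sorted[4] = xyxxyyyxx$
  sorted[5] = xyyyxx$xyx
  sorted[6] = yxx$xyxxyy
  sorted[7] = yxxyyyxx$x
  sorted[8] = yyxx$xyxxy
  sorted[9] = yyyxx$xyxx
sorted[7] = yxxyyyxx$x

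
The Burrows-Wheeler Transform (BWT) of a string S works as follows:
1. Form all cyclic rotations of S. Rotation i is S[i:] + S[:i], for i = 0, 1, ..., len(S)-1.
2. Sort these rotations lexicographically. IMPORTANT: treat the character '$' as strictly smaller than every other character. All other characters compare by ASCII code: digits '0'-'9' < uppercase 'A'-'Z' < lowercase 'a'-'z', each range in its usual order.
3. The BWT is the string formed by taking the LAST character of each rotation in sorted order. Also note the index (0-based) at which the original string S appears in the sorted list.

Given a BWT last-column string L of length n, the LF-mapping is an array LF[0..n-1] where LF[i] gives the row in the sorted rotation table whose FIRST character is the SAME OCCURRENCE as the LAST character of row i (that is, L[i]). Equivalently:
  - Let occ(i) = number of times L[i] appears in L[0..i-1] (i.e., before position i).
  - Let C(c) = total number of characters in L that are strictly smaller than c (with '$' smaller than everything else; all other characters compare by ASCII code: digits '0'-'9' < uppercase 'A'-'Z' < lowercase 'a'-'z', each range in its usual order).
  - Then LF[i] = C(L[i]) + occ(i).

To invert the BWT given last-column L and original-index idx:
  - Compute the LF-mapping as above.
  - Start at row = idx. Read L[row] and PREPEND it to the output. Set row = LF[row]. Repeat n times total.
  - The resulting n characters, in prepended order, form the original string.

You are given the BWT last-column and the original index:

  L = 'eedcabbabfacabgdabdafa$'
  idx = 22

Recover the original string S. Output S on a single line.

Answer: gcbcabbaddaaffbaeaabde$

Derivation:
LF mapping: 18 19 15 13 1 8 9 2 10 20 3 14 4 11 22 16 5 12 17 6 21 7 0
Walk LF starting at row 22, prepending L[row]:
  step 1: row=22, L[22]='$', prepend. Next row=LF[22]=0
  step 2: row=0, L[0]='e', prepend. Next row=LF[0]=18
  step 3: row=18, L[18]='d', prepend. Next row=LF[18]=17
  step 4: row=17, L[17]='b', prepend. Next row=LF[17]=12
  step 5: row=12, L[12]='a', prepend. Next row=LF[12]=4
  step 6: row=4, L[4]='a', prepend. Next row=LF[4]=1
  step 7: row=1, L[1]='e', prepend. Next row=LF[1]=19
  step 8: row=19, L[19]='a', prepend. Next row=LF[19]=6
  step 9: row=6, L[6]='b', prepend. Next row=LF[6]=9
  step 10: row=9, L[9]='f', prepend. Next row=LF[9]=20
  step 11: row=20, L[20]='f', prepend. Next row=LF[20]=21
  step 12: row=21, L[21]='a', prepend. Next row=LF[21]=7
  step 13: row=7, L[7]='a', prepend. Next row=LF[7]=2
  step 14: row=2, L[2]='d', prepend. Next row=LF[2]=15
  step 15: row=15, L[15]='d', prepend. Next row=LF[15]=16
  step 16: row=16, L[16]='a', prepend. Next row=LF[16]=5
  step 17: row=5, L[5]='b', prepend. Next row=LF[5]=8
  step 18: row=8, L[8]='b', prepend. Next row=LF[8]=10
  step 19: row=10, L[10]='a', prepend. Next row=LF[10]=3
  step 20: row=3, L[3]='c', prepend. Next row=LF[3]=13
  step 21: row=13, L[13]='b', prepend. Next row=LF[13]=11
  step 22: row=11, L[11]='c', prepend. Next row=LF[11]=14
  step 23: row=14, L[14]='g', prepend. Next row=LF[14]=22
Reversed output: gcbcabbaddaaffbaeaabde$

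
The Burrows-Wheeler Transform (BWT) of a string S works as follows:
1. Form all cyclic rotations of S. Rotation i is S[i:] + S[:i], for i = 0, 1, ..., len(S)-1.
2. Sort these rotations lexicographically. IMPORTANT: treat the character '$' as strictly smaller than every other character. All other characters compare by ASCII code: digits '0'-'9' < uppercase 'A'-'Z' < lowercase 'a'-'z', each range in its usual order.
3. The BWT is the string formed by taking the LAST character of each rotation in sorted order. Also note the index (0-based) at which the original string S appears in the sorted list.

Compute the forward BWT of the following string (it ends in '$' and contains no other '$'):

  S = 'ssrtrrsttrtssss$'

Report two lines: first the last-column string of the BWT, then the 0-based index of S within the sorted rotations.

Answer: strstsss$strrtrs
8

Derivation:
All 16 rotations (rotation i = S[i:]+S[:i]):
  rot[0] = ssrtrrsttrtssss$
  rot[1] = srtrrsttrtssss$s
  rot[2] = rtrrsttrtssss$ss
  rot[3] = trrsttrtssss$ssr
  rot[4] = rrsttrtssss$ssrt
  rot[5] = rsttrtssss$ssrtr
  rot[6] = sttrtssss$ssrtrr
  rot[7] = ttrtssss$ssrtrrs
  rot[8] = trtssss$ssrtrrst
  rot[9] = rtssss$ssrtrrstt
  rot[10] = tssss$ssrtrrsttr
  rot[11] = ssss$ssrtrrsttrt
  rot[12] = sss$ssrtrrsttrts
  rot[13] = ss$ssrtrrsttrtss
  rot[14] = s$ssrtrrsttrtsss
  rot[15] = $ssrtrrsttrtssss
Sorted (with $ < everything):
  sorted[0] = $ssrtrrsttrtssss  (last char: 's')
  sorted[1] = rrsttrtssss$ssrt  (last char: 't')
  sorted[2] = rsttrtssss$ssrtr  (last char: 'r')
  sorted[3] = rtrrsttrtssss$ss  (last char: 's')
  sorted[4] = rtssss$ssrtrrstt  (last char: 't')
  sorted[5] = s$ssrtrrsttrtsss  (last char: 's')
  sorted[6] = srtrrsttrtssss$s  (last char: 's')
  sorted[7] = ss$ssrtrrsttrtss  (last char: 's')
  sorted[8] = ssrtrrsttrtssss$  (last char: '$')
  sorted[9] = sss$ssrtrrsttrts  (last char: 's')
  sorted[10] = ssss$ssrtrrsttrt  (last char: 't')
  sorted[11] = sttrtssss$ssrtrr  (last char: 'r')
  sorted[12] = trrsttrtssss$ssr  (last char: 'r')
  sorted[13] = trtssss$ssrtrrst  (last char: 't')
  sorted[14] = tssss$ssrtrrsttr  (last char: 'r')
  sorted[15] = ttrtssss$ssrtrrs  (last char: 's')
Last column: strstsss$strrtrs
Original string S is at sorted index 8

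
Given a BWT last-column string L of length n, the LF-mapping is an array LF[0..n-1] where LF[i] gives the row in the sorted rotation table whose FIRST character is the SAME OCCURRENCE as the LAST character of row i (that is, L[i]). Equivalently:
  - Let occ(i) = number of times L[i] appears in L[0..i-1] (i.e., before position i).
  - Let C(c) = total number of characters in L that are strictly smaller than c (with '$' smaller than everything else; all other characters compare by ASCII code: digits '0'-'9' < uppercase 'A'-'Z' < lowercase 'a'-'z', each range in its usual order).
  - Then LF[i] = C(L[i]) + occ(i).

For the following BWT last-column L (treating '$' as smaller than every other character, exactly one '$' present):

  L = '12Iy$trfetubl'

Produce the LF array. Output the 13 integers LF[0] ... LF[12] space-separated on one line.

Answer: 1 2 3 12 0 9 8 6 5 10 11 4 7

Derivation:
Char counts: '$':1, '1':1, '2':1, 'I':1, 'b':1, 'e':1, 'f':1, 'l':1, 'r':1, 't':2, 'u':1, 'y':1
C (first-col start): C('$')=0, C('1')=1, C('2')=2, C('I')=3, C('b')=4, C('e')=5, C('f')=6, C('l')=7, C('r')=8, C('t')=9, C('u')=11, C('y')=12
L[0]='1': occ=0, LF[0]=C('1')+0=1+0=1
L[1]='2': occ=0, LF[1]=C('2')+0=2+0=2
L[2]='I': occ=0, LF[2]=C('I')+0=3+0=3
L[3]='y': occ=0, LF[3]=C('y')+0=12+0=12
L[4]='$': occ=0, LF[4]=C('$')+0=0+0=0
L[5]='t': occ=0, LF[5]=C('t')+0=9+0=9
L[6]='r': occ=0, LF[6]=C('r')+0=8+0=8
L[7]='f': occ=0, LF[7]=C('f')+0=6+0=6
L[8]='e': occ=0, LF[8]=C('e')+0=5+0=5
L[9]='t': occ=1, LF[9]=C('t')+1=9+1=10
L[10]='u': occ=0, LF[10]=C('u')+0=11+0=11
L[11]='b': occ=0, LF[11]=C('b')+0=4+0=4
L[12]='l': occ=0, LF[12]=C('l')+0=7+0=7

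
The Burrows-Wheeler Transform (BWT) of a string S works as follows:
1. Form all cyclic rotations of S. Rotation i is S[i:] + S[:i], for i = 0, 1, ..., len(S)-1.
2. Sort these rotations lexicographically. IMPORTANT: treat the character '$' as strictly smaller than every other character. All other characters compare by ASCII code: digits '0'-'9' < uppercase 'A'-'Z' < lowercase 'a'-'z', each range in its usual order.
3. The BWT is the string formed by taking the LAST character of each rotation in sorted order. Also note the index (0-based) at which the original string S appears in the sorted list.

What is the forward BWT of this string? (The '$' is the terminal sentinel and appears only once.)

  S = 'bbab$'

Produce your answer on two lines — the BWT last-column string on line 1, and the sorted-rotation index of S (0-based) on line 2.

Answer: bbab$
4

Derivation:
All 5 rotations (rotation i = S[i:]+S[:i]):
  rot[0] = bbab$
  rot[1] = bab$b
  rot[2] = ab$bb
  rot[3] = b$bba
  rot[4] = $bbab
Sorted (with $ < everything):
  sorted[0] = $bbab  (last char: 'b')
  sorted[1] = ab$bb  (last char: 'b')
  sorted[2] = b$bba  (last char: 'a')
  sorted[3] = bab$b  (last char: 'b')
  sorted[4] = bbab$  (last char: '$')
Last column: bbab$
Original string S is at sorted index 4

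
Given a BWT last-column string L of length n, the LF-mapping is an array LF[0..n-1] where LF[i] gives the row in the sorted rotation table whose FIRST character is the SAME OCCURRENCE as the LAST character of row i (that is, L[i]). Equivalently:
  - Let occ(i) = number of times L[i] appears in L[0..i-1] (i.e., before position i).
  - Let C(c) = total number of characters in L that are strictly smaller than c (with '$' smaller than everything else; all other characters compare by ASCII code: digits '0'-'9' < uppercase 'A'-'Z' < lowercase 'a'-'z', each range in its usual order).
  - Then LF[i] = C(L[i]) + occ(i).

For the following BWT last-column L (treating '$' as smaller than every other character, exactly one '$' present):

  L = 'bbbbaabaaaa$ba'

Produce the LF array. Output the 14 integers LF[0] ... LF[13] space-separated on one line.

Char counts: '$':1, 'a':7, 'b':6
C (first-col start): C('$')=0, C('a')=1, C('b')=8
L[0]='b': occ=0, LF[0]=C('b')+0=8+0=8
L[1]='b': occ=1, LF[1]=C('b')+1=8+1=9
L[2]='b': occ=2, LF[2]=C('b')+2=8+2=10
L[3]='b': occ=3, LF[3]=C('b')+3=8+3=11
L[4]='a': occ=0, LF[4]=C('a')+0=1+0=1
L[5]='a': occ=1, LF[5]=C('a')+1=1+1=2
L[6]='b': occ=4, LF[6]=C('b')+4=8+4=12
L[7]='a': occ=2, LF[7]=C('a')+2=1+2=3
L[8]='a': occ=3, LF[8]=C('a')+3=1+3=4
L[9]='a': occ=4, LF[9]=C('a')+4=1+4=5
L[10]='a': occ=5, LF[10]=C('a')+5=1+5=6
L[11]='$': occ=0, LF[11]=C('$')+0=0+0=0
L[12]='b': occ=5, LF[12]=C('b')+5=8+5=13
L[13]='a': occ=6, LF[13]=C('a')+6=1+6=7

Answer: 8 9 10 11 1 2 12 3 4 5 6 0 13 7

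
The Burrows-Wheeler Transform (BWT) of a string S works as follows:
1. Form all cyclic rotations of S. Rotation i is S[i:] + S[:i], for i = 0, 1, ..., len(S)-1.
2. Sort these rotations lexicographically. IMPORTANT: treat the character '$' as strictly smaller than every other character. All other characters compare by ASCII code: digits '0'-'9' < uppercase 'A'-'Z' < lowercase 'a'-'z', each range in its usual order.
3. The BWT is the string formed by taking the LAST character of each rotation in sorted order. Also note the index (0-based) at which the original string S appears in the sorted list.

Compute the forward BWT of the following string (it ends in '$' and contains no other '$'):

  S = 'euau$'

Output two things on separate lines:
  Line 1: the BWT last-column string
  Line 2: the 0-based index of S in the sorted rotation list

All 5 rotations (rotation i = S[i:]+S[:i]):
  rot[0] = euau$
  rot[1] = uau$e
  rot[2] = au$eu
  rot[3] = u$eua
  rot[4] = $euau
Sorted (with $ < everything):
  sorted[0] = $euau  (last char: 'u')
  sorted[1] = au$eu  (last char: 'u')
  sorted[2] = euau$  (last char: '$')
  sorted[3] = u$eua  (last char: 'a')
  sorted[4] = uau$e  (last char: 'e')
Last column: uu$ae
Original string S is at sorted index 2

Answer: uu$ae
2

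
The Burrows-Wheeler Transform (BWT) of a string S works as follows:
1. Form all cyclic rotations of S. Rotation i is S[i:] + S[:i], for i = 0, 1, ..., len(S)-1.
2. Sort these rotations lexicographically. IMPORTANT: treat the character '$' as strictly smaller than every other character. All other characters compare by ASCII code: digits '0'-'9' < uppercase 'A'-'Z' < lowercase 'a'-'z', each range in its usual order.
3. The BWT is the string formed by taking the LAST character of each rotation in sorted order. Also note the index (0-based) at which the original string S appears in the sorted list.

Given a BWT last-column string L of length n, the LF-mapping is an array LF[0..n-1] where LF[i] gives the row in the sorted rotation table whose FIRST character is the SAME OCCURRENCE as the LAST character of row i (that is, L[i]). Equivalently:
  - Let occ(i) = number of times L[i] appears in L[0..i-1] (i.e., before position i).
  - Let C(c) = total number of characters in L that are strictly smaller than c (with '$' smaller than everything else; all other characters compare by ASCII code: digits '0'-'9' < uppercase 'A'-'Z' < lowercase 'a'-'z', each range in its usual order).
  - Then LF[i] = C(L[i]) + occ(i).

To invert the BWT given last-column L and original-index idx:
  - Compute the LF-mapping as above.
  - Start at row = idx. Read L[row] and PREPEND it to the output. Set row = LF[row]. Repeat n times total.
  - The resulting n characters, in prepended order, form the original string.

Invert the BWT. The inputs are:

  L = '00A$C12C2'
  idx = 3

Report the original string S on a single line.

LF mapping: 1 2 6 0 7 3 4 8 5
Walk LF starting at row 3, prepending L[row]:
  step 1: row=3, L[3]='$', prepend. Next row=LF[3]=0
  step 2: row=0, L[0]='0', prepend. Next row=LF[0]=1
  step 3: row=1, L[1]='0', prepend. Next row=LF[1]=2
  step 4: row=2, L[2]='A', prepend. Next row=LF[2]=6
  step 5: row=6, L[6]='2', prepend. Next row=LF[6]=4
  step 6: row=4, L[4]='C', prepend. Next row=LF[4]=7
  step 7: row=7, L[7]='C', prepend. Next row=LF[7]=8
  step 8: row=8, L[8]='2', prepend. Next row=LF[8]=5
  step 9: row=5, L[5]='1', prepend. Next row=LF[5]=3
Reversed output: 12CC2A00$

Answer: 12CC2A00$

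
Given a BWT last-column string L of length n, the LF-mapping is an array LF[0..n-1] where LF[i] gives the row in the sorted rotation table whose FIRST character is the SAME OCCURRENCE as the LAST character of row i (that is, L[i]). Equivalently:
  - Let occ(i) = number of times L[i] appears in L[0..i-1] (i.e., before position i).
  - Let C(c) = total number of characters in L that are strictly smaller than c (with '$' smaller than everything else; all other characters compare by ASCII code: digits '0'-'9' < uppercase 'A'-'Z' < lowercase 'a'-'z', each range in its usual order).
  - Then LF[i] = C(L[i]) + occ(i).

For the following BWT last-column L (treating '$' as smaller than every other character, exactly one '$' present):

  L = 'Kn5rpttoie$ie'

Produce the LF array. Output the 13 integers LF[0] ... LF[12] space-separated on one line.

Char counts: '$':1, '5':1, 'K':1, 'e':2, 'i':2, 'n':1, 'o':1, 'p':1, 'r':1, 't':2
C (first-col start): C('$')=0, C('5')=1, C('K')=2, C('e')=3, C('i')=5, C('n')=7, C('o')=8, C('p')=9, C('r')=10, C('t')=11
L[0]='K': occ=0, LF[0]=C('K')+0=2+0=2
L[1]='n': occ=0, LF[1]=C('n')+0=7+0=7
L[2]='5': occ=0, LF[2]=C('5')+0=1+0=1
L[3]='r': occ=0, LF[3]=C('r')+0=10+0=10
L[4]='p': occ=0, LF[4]=C('p')+0=9+0=9
L[5]='t': occ=0, LF[5]=C('t')+0=11+0=11
L[6]='t': occ=1, LF[6]=C('t')+1=11+1=12
L[7]='o': occ=0, LF[7]=C('o')+0=8+0=8
L[8]='i': occ=0, LF[8]=C('i')+0=5+0=5
L[9]='e': occ=0, LF[9]=C('e')+0=3+0=3
L[10]='$': occ=0, LF[10]=C('$')+0=0+0=0
L[11]='i': occ=1, LF[11]=C('i')+1=5+1=6
L[12]='e': occ=1, LF[12]=C('e')+1=3+1=4

Answer: 2 7 1 10 9 11 12 8 5 3 0 6 4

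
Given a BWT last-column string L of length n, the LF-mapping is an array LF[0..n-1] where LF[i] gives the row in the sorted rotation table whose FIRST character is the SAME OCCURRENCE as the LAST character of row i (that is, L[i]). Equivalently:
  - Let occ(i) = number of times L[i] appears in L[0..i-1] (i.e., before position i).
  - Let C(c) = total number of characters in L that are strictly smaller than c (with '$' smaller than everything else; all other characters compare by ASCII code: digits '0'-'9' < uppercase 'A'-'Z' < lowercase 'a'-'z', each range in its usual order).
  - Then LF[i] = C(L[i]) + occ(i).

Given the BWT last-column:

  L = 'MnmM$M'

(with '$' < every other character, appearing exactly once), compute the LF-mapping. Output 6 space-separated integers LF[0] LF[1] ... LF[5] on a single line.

Char counts: '$':1, 'M':3, 'm':1, 'n':1
C (first-col start): C('$')=0, C('M')=1, C('m')=4, C('n')=5
L[0]='M': occ=0, LF[0]=C('M')+0=1+0=1
L[1]='n': occ=0, LF[1]=C('n')+0=5+0=5
L[2]='m': occ=0, LF[2]=C('m')+0=4+0=4
L[3]='M': occ=1, LF[3]=C('M')+1=1+1=2
L[4]='$': occ=0, LF[4]=C('$')+0=0+0=0
L[5]='M': occ=2, LF[5]=C('M')+2=1+2=3

Answer: 1 5 4 2 0 3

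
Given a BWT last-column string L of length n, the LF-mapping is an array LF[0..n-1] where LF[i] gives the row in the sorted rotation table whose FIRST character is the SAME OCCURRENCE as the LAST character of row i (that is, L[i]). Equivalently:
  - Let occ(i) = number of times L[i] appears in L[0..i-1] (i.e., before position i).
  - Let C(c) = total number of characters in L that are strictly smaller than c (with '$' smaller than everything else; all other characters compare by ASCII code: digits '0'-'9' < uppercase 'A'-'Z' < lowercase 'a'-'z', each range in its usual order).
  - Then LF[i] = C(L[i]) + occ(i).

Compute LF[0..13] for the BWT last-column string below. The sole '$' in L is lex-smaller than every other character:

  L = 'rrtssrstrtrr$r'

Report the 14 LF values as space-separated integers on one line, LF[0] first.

Answer: 1 2 11 8 9 3 10 12 4 13 5 6 0 7

Derivation:
Char counts: '$':1, 'r':7, 's':3, 't':3
C (first-col start): C('$')=0, C('r')=1, C('s')=8, C('t')=11
L[0]='r': occ=0, LF[0]=C('r')+0=1+0=1
L[1]='r': occ=1, LF[1]=C('r')+1=1+1=2
L[2]='t': occ=0, LF[2]=C('t')+0=11+0=11
L[3]='s': occ=0, LF[3]=C('s')+0=8+0=8
L[4]='s': occ=1, LF[4]=C('s')+1=8+1=9
L[5]='r': occ=2, LF[5]=C('r')+2=1+2=3
L[6]='s': occ=2, LF[6]=C('s')+2=8+2=10
L[7]='t': occ=1, LF[7]=C('t')+1=11+1=12
L[8]='r': occ=3, LF[8]=C('r')+3=1+3=4
L[9]='t': occ=2, LF[9]=C('t')+2=11+2=13
L[10]='r': occ=4, LF[10]=C('r')+4=1+4=5
L[11]='r': occ=5, LF[11]=C('r')+5=1+5=6
L[12]='$': occ=0, LF[12]=C('$')+0=0+0=0
L[13]='r': occ=6, LF[13]=C('r')+6=1+6=7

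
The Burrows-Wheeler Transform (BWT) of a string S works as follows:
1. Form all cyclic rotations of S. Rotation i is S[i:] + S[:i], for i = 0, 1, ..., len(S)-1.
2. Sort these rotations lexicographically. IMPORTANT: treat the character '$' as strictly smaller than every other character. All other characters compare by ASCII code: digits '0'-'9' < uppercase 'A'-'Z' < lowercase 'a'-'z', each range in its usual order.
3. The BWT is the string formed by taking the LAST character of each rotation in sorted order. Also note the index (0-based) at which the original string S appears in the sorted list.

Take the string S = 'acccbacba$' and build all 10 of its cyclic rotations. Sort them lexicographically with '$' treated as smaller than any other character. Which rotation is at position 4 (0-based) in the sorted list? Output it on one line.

All 10 rotations (rotation i = S[i:]+S[:i]):
  rot[0] = acccbacba$
  rot[1] = cccbacba$a
  rot[2] = ccbacba$ac
  rot[3] = cbacba$acc
  rot[4] = bacba$accc
  rot[5] = acba$acccb
  rot[6] = cba$acccba
  rot[7] = ba$acccbac
  rot[8] = a$acccbacb
  rot[9] = $acccbacba
Sorted (with $ < everything):
  sorted[0] = $acccbacba
  sorted[1] = a$acccbacb
  sorted[2] = acba$acccb
  sorted[3] = acccbacba$
  sorted[4] = ba$acccbac
  sorted[5] = bacba$accc
  sorted[6] = cba$acccba
  sorted[7] = cbacba$acc
  sorted[8] = ccbacba$ac
  sorted[9] = cccbacba$a
sorted[4] = ba$acccbac

Answer: ba$acccbac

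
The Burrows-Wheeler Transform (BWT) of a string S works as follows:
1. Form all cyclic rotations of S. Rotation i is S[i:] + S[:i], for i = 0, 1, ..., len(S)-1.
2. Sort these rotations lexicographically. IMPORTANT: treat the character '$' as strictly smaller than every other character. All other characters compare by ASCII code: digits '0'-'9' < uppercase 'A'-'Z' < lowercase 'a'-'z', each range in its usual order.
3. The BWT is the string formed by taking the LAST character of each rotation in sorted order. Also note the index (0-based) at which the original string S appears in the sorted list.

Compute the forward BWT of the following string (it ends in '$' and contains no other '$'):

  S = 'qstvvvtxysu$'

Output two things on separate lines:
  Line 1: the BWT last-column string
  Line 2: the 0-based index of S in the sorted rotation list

Answer: u$qysvsvvttx
1

Derivation:
All 12 rotations (rotation i = S[i:]+S[:i]):
  rot[0] = qstvvvtxysu$
  rot[1] = stvvvtxysu$q
  rot[2] = tvvvtxysu$qs
  rot[3] = vvvtxysu$qst
  rot[4] = vvtxysu$qstv
  rot[5] = vtxysu$qstvv
  rot[6] = txysu$qstvvv
  rot[7] = xysu$qstvvvt
  rot[8] = ysu$qstvvvtx
  rot[9] = su$qstvvvtxy
  rot[10] = u$qstvvvtxys
  rot[11] = $qstvvvtxysu
Sorted (with $ < everything):
  sorted[0] = $qstvvvtxysu  (last char: 'u')
  sorted[1] = qstvvvtxysu$  (last char: '$')
  sorted[2] = stvvvtxysu$q  (last char: 'q')
  sorted[3] = su$qstvvvtxy  (last char: 'y')
  sorted[4] = tvvvtxysu$qs  (last char: 's')
  sorted[5] = txysu$qstvvv  (last char: 'v')
  sorted[6] = u$qstvvvtxys  (last char: 's')
  sorted[7] = vtxysu$qstvv  (last char: 'v')
  sorted[8] = vvtxysu$qstv  (last char: 'v')
  sorted[9] = vvvtxysu$qst  (last char: 't')
  sorted[10] = xysu$qstvvvt  (last char: 't')
  sorted[11] = ysu$qstvvvtx  (last char: 'x')
Last column: u$qysvsvvttx
Original string S is at sorted index 1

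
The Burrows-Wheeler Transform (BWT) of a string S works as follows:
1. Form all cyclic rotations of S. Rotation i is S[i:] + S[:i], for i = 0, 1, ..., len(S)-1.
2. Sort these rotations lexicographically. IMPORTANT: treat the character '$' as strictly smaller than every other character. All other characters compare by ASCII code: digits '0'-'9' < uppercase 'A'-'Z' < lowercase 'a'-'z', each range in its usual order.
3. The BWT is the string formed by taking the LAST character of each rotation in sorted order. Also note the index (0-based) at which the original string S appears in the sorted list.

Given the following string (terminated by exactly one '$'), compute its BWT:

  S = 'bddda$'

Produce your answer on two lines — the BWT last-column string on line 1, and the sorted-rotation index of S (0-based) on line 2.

All 6 rotations (rotation i = S[i:]+S[:i]):
  rot[0] = bddda$
  rot[1] = ddda$b
  rot[2] = dda$bd
  rot[3] = da$bdd
  rot[4] = a$bddd
  rot[5] = $bddda
Sorted (with $ < everything):
  sorted[0] = $bddda  (last char: 'a')
  sorted[1] = a$bddd  (last char: 'd')
  sorted[2] = bddda$  (last char: '$')
  sorted[3] = da$bdd  (last char: 'd')
  sorted[4] = dda$bd  (last char: 'd')
  sorted[5] = ddda$b  (last char: 'b')
Last column: ad$ddb
Original string S is at sorted index 2

Answer: ad$ddb
2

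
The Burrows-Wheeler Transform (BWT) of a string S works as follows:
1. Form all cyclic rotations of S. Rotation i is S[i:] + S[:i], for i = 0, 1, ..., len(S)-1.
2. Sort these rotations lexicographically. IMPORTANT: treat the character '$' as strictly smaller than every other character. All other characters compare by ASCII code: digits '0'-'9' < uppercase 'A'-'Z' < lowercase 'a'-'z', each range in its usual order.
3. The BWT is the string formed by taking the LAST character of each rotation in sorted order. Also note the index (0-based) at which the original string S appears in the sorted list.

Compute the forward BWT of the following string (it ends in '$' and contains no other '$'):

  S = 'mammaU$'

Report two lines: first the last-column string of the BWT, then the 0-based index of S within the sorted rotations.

Answer: Uammm$a
5

Derivation:
All 7 rotations (rotation i = S[i:]+S[:i]):
  rot[0] = mammaU$
  rot[1] = ammaU$m
  rot[2] = mmaU$ma
  rot[3] = maU$mam
  rot[4] = aU$mamm
  rot[5] = U$mamma
  rot[6] = $mammaU
Sorted (with $ < everything):
  sorted[0] = $mammaU  (last char: 'U')
  sorted[1] = U$mamma  (last char: 'a')
  sorted[2] = aU$mamm  (last char: 'm')
  sorted[3] = ammaU$m  (last char: 'm')
  sorted[4] = maU$mam  (last char: 'm')
  sorted[5] = mammaU$  (last char: '$')
  sorted[6] = mmaU$ma  (last char: 'a')
Last column: Uammm$a
Original string S is at sorted index 5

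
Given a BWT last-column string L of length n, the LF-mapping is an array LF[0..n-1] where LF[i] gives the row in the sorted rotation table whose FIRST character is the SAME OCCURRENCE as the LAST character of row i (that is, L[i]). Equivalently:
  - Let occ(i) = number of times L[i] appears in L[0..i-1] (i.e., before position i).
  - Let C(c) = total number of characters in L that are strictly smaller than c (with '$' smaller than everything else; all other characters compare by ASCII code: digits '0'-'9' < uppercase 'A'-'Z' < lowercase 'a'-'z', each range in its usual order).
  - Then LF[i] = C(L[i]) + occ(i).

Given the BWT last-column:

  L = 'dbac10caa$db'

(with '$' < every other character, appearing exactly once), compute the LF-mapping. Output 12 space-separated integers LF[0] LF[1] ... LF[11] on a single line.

Answer: 10 6 3 8 2 1 9 4 5 0 11 7

Derivation:
Char counts: '$':1, '0':1, '1':1, 'a':3, 'b':2, 'c':2, 'd':2
C (first-col start): C('$')=0, C('0')=1, C('1')=2, C('a')=3, C('b')=6, C('c')=8, C('d')=10
L[0]='d': occ=0, LF[0]=C('d')+0=10+0=10
L[1]='b': occ=0, LF[1]=C('b')+0=6+0=6
L[2]='a': occ=0, LF[2]=C('a')+0=3+0=3
L[3]='c': occ=0, LF[3]=C('c')+0=8+0=8
L[4]='1': occ=0, LF[4]=C('1')+0=2+0=2
L[5]='0': occ=0, LF[5]=C('0')+0=1+0=1
L[6]='c': occ=1, LF[6]=C('c')+1=8+1=9
L[7]='a': occ=1, LF[7]=C('a')+1=3+1=4
L[8]='a': occ=2, LF[8]=C('a')+2=3+2=5
L[9]='$': occ=0, LF[9]=C('$')+0=0+0=0
L[10]='d': occ=1, LF[10]=C('d')+1=10+1=11
L[11]='b': occ=1, LF[11]=C('b')+1=6+1=7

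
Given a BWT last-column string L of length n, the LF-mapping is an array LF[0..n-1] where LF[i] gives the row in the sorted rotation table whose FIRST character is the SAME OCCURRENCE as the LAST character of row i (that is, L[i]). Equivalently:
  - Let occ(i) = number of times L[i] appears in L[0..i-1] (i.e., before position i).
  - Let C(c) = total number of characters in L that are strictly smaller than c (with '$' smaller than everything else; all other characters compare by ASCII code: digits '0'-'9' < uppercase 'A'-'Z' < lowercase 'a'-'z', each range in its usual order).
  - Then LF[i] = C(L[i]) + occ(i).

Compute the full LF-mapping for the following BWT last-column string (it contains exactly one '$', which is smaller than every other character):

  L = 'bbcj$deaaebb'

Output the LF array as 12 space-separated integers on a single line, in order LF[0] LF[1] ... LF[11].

Char counts: '$':1, 'a':2, 'b':4, 'c':1, 'd':1, 'e':2, 'j':1
C (first-col start): C('$')=0, C('a')=1, C('b')=3, C('c')=7, C('d')=8, C('e')=9, C('j')=11
L[0]='b': occ=0, LF[0]=C('b')+0=3+0=3
L[1]='b': occ=1, LF[1]=C('b')+1=3+1=4
L[2]='c': occ=0, LF[2]=C('c')+0=7+0=7
L[3]='j': occ=0, LF[3]=C('j')+0=11+0=11
L[4]='$': occ=0, LF[4]=C('$')+0=0+0=0
L[5]='d': occ=0, LF[5]=C('d')+0=8+0=8
L[6]='e': occ=0, LF[6]=C('e')+0=9+0=9
L[7]='a': occ=0, LF[7]=C('a')+0=1+0=1
L[8]='a': occ=1, LF[8]=C('a')+1=1+1=2
L[9]='e': occ=1, LF[9]=C('e')+1=9+1=10
L[10]='b': occ=2, LF[10]=C('b')+2=3+2=5
L[11]='b': occ=3, LF[11]=C('b')+3=3+3=6

Answer: 3 4 7 11 0 8 9 1 2 10 5 6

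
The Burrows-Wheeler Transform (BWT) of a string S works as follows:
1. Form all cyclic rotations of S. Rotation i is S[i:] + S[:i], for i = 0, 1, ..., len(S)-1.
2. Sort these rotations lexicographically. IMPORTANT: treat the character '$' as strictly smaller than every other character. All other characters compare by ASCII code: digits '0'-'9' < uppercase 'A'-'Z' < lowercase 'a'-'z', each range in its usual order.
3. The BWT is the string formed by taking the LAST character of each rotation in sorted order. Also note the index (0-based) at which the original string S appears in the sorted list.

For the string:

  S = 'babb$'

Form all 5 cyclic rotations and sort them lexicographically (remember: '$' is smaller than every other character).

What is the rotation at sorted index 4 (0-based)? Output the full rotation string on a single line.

All 5 rotations (rotation i = S[i:]+S[:i]):
  rot[0] = babb$
  rot[1] = abb$b
  rot[2] = bb$ba
  rot[3] = b$bab
  rot[4] = $babb
Sorted (with $ < everything):
  sorted[0] = $babb
  sorted[1] = abb$b
  sorted[2] = b$bab
  sorted[3] = babb$
  sorted[4] = bb$ba
sorted[4] = bb$ba

Answer: bb$ba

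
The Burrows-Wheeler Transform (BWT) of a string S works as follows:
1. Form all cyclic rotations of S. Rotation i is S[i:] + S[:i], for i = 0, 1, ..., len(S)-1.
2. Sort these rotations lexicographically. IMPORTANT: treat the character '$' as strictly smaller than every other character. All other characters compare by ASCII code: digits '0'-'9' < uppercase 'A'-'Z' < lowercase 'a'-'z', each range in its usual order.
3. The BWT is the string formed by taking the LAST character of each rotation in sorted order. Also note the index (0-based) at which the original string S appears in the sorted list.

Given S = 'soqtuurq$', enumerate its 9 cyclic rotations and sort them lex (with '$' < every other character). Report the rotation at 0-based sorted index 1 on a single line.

All 9 rotations (rotation i = S[i:]+S[:i]):
  rot[0] = soqtuurq$
  rot[1] = oqtuurq$s
  rot[2] = qtuurq$so
  rot[3] = tuurq$soq
  rot[4] = uurq$soqt
  rot[5] = urq$soqtu
  rot[6] = rq$soqtuu
  rot[7] = q$soqtuur
  rot[8] = $soqtuurq
Sorted (with $ < everything):
  sorted[0] = $soqtuurq
  sorted[1] = oqtuurq$s
  sorted[2] = q$soqtuur
  sorted[3] = qtuurq$so
  sorted[4] = rq$soqtuu
  sorted[5] = soqtuurq$
  sorted[6] = tuurq$soq
  sorted[7] = urq$soqtu
  sorted[8] = uurq$soqt
sorted[1] = oqtuurq$s

Answer: oqtuurq$s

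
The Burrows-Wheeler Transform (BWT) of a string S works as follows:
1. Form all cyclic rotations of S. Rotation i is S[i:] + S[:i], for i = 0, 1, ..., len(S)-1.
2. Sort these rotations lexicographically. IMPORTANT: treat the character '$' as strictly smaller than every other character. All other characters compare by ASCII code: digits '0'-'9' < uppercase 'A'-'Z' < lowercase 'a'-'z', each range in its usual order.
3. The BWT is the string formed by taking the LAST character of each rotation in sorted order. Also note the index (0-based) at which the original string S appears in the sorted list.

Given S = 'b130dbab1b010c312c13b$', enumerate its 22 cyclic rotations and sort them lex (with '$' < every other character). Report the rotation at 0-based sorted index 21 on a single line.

All 22 rotations (rotation i = S[i:]+S[:i]):
  rot[0] = b130dbab1b010c312c13b$
  rot[1] = 130dbab1b010c312c13b$b
  rot[2] = 30dbab1b010c312c13b$b1
  rot[3] = 0dbab1b010c312c13b$b13
  rot[4] = dbab1b010c312c13b$b130
  rot[5] = bab1b010c312c13b$b130d
  rot[6] = ab1b010c312c13b$b130db
  rot[7] = b1b010c312c13b$b130dba
  rot[8] = 1b010c312c13b$b130dbab
  rot[9] = b010c312c13b$b130dbab1
  rot[10] = 010c312c13b$b130dbab1b
  rot[11] = 10c312c13b$b130dbab1b0
  rot[12] = 0c312c13b$b130dbab1b01
  rot[13] = c312c13b$b130dbab1b010
  rot[14] = 312c13b$b130dbab1b010c
  rot[15] = 12c13b$b130dbab1b010c3
  rot[16] = 2c13b$b130dbab1b010c31
  rot[17] = c13b$b130dbab1b010c312
  rot[18] = 13b$b130dbab1b010c312c
  rot[19] = 3b$b130dbab1b010c312c1
  rot[20] = b$b130dbab1b010c312c13
  rot[21] = $b130dbab1b010c312c13b
Sorted (with $ < everything):
  sorted[0] = $b130dbab1b010c312c13b
  sorted[1] = 010c312c13b$b130dbab1b
  sorted[2] = 0c312c13b$b130dbab1b01
  sorted[3] = 0dbab1b010c312c13b$b13
  sorted[4] = 10c312c13b$b130dbab1b0
  sorted[5] = 12c13b$b130dbab1b010c3
  sorted[6] = 130dbab1b010c312c13b$b
  sorted[7] = 13b$b130dbab1b010c312c
  sorted[8] = 1b010c312c13b$b130dbab
  sorted[9] = 2c13b$b130dbab1b010c31
  sorted[10] = 30dbab1b010c312c13b$b1
  sorted[11] = 312c13b$b130dbab1b010c
  sorted[12] = 3b$b130dbab1b010c312c1
  sorted[13] = ab1b010c312c13b$b130db
  sorted[14] = b$b130dbab1b010c312c13
  sorted[15] = b010c312c13b$b130dbab1
  sorted[16] = b130dbab1b010c312c13b$
  sorted[17] = b1b010c312c13b$b130dba
  sorted[18] = bab1b010c312c13b$b130d
  sorted[19] = c13b$b130dbab1b010c312
  sorted[20] = c312c13b$b130dbab1b010
  sorted[21] = dbab1b010c312c13b$b130
sorted[21] = dbab1b010c312c13b$b130

Answer: dbab1b010c312c13b$b130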